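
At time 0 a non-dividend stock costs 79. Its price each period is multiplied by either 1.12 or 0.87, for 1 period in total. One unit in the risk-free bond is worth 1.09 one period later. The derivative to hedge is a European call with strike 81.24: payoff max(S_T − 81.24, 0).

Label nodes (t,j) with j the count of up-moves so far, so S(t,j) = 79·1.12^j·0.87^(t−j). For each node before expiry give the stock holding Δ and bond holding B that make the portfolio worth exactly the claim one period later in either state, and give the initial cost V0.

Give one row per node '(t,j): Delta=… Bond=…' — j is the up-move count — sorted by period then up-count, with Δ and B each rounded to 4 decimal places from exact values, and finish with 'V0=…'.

The replicating-portfolio and risk-neutral prices coincide; use p* = (1.09−0.87)/(1.12−0.87) = 0.8800 for the latter.
Terminal values V(1,·): V(1,0)=0.0000, V(1,1)=7.2400
Node (0,0) S=79.0000: V=(p*·7.2400+(1−p*)·0.0000)/1.09=5.8451; Δ=(7.2400−0.0000)/(88.4800−68.7300)=0.3666; B=V−Δ·S=-23.1149
Root portfolio cost Δ·79+B reproduces V0=5.8451.

(0,0): Delta=0.3666 Bond=-23.1149
V0=5.8451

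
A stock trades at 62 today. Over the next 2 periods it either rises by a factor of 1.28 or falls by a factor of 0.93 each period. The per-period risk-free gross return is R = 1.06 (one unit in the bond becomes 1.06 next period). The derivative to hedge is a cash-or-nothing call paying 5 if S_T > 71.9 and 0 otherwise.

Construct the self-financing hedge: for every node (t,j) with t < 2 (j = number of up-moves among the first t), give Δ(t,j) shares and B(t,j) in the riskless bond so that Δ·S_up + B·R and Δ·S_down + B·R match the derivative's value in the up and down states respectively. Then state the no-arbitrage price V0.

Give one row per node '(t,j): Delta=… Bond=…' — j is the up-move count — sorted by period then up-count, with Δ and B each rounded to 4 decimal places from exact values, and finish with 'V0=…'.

Risk-neutral probability p* = (R−d)/(u−d) = (1.06−0.93)/(1.28−0.93) = 0.3714.
Payoff layer (t=2): V(2,0)=0.0000, V(2,1)=5.0000, V(2,2)=5.0000
Node (1,0) S=57.6600: V=(p*·5.0000+(1−p*)·0.0000)/1.06=1.7520; Δ=(5.0000−0.0000)/(73.8048−53.6238)=0.2478; B=V−Δ·S=-12.5337
Node (1,1) S=79.3600: V=(p*·5.0000+(1−p*)·5.0000)/1.06=4.7170; Δ=(5.0000−5.0000)/(101.5808−73.8048)=0.0000; B=V−Δ·S=4.7170
Node (0,0) S=62.0000: V=(p*·4.7170+(1−p*)·1.7520)/1.06=2.6918; Δ=(4.7170−1.7520)/(79.3600−57.6600)=0.1366; B=V−Δ·S=-5.7795
Each (Δ,B) replicates both successor values, so the strategy is self-financing and V0 is arbitrage-free.

(0,0): Delta=0.1366 Bond=-5.7795
(1,0): Delta=0.2478 Bond=-12.5337
(1,1): Delta=0.0000 Bond=4.7170
V0=2.6918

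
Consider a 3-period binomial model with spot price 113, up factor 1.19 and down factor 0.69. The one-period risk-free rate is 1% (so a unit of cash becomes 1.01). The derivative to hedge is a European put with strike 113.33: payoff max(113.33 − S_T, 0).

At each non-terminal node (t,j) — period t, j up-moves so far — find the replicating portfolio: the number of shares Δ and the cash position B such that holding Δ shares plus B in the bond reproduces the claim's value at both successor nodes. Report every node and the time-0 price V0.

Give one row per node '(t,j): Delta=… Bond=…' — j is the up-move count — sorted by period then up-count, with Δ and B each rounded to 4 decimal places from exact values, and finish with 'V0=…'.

(0,0): Delta=-0.4521 Bond=67.7019
(1,0): Delta=-1.0000 Bond=111.0970
(1,1): Delta=-0.2734 Bond=44.3501
(2,0): Delta=-1.0000 Bond=112.2079
(2,1): Delta=-1.0000 Bond=112.2079
(2,2): Delta=-0.0365 Bond=6.8730
V0=16.6121

Since d<R<u, set p* = (R−d)/(u−d) = 0.6400; price each node as the discounted p*-expectation of its children.
Payoff layer (t=3): V(3,0)=76.2085, V(3,1)=49.3088, V(3,2)=2.9167, V(3,3)=0.0000
(2,0): S=53.7993. Δ = (V_up−V_dn)/(S_up−S_dn) = (49.3088−76.2085)/(64.0212−37.1215) = -1.0000. V = [p*·49.3088 + (1−p*)·76.2085]/1.01 = 58.4086. B = V − Δ·S = 112.2079.
(2,1): S=92.7843. Δ = (V_up−V_dn)/(S_up−S_dn) = (2.9167−49.3088)/(110.4133−64.0212) = -1.0000. V = [p*·2.9167 + (1−p*)·49.3088]/1.01 = 19.4236. B = V − Δ·S = 112.2079.
(2,2): S=160.0193. Δ = (V_up−V_dn)/(S_up−S_dn) = (0.0000−2.9167)/(190.4230−110.4133) = -0.0365. V = [p*·0.0000 + (1−p*)·2.9167]/1.01 = 1.0396. B = V − Δ·S = 6.8730.
(1,0): S=77.9700. Δ = (V_up−V_dn)/(S_up−S_dn) = (19.4236−58.4086)/(92.7843−53.7993) = -1.0000. V = [p*·19.4236 + (1−p*)·58.4086]/1.01 = 33.1270. B = V − Δ·S = 111.0970.
(1,1): S=134.4700. Δ = (V_up−V_dn)/(S_up−S_dn) = (1.0396−19.4236)/(160.0193−92.7843) = -0.2734. V = [p*·1.0396 + (1−p*)·19.4236]/1.01 = 7.5820. B = V − Δ·S = 44.3501.
(0,0): S=113.0000. Δ = (V_up−V_dn)/(S_up−S_dn) = (7.5820−33.1270)/(134.4700−77.9700) = -0.4521. V = [p*·7.5820 + (1−p*)·33.1270]/1.01 = 16.6121. B = V − Δ·S = 67.7019.
Each (Δ,B) replicates both successor values, so the strategy is self-financing and V0 is arbitrage-free.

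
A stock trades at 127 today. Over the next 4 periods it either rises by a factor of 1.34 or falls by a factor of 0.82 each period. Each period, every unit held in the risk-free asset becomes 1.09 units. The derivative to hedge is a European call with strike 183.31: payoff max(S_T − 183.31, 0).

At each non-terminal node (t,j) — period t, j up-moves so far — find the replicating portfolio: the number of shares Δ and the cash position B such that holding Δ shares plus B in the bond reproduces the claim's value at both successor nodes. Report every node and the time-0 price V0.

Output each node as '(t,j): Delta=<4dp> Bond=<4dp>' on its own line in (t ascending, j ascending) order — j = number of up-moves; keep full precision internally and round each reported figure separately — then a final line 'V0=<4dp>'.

(0,0): Delta=0.5659 Bond=-47.3967
(1,0): Delta=0.2818 Bond=-22.0810
(1,1): Delta=0.7268 Bond=-79.0525
(2,0): Delta=0.0000 Bond=0.0000
(2,1): Delta=0.4415 Bond=-46.3538
(2,2): Delta=0.8885 Bond=-123.0315
(3,0): Delta=0.0000 Bond=0.0000
(3,1): Delta=0.0000 Bond=0.0000
(3,2): Delta=0.6917 Bond=-97.3087
(3,3): Delta=1.0000 Bond=-168.1743
V0=24.4728

Since d<R<u, set p* = (R−d)/(u−d) = 0.5192; price each node as the discounted p*-expectation of its children.
Terminal payoffs: V(4,0)=0.0000, V(4,1)=0.0000, V(4,2)=0.0000, V(4,3)=67.2617, V(4,4)=226.1608
(3,0): S=70.0237. Δ = (V_up−V_dn)/(S_up−S_dn) = (0.0000−0.0000)/(93.8318−57.4195) = 0.0000. V = [p*·0.0000 + (1−p*)·0.0000]/1.09 = 0.0000. B = V − Δ·S = 0.0000.
(3,1): S=114.4290. Δ = (V_up−V_dn)/(S_up−S_dn) = (0.0000−0.0000)/(153.3349−93.8318) = 0.0000. V = [p*·0.0000 + (1−p*)·0.0000]/1.09 = 0.0000. B = V − Δ·S = 0.0000.
(3,2): S=186.9938. Δ = (V_up−V_dn)/(S_up−S_dn) = (67.2617−0.0000)/(250.5717−153.3349) = 0.6917. V = [p*·67.2617 + (1−p*)·0.0000]/1.09 = 32.0407. B = V − Δ·S = -97.3087.
(3,3): S=305.5752. Δ = (V_up−V_dn)/(S_up−S_dn) = (226.1608−67.2617)/(409.4708−250.5717) = 1.0000. V = [p*·226.1608 + (1−p*)·67.2617]/1.09 = 137.4009. B = V − Δ·S = -168.1743.
(2,0): S=85.3948. Δ = (V_up−V_dn)/(S_up−S_dn) = (0.0000−0.0000)/(114.4290−70.0237) = 0.0000. V = [p*·0.0000 + (1−p*)·0.0000]/1.09 = 0.0000. B = V − Δ·S = 0.0000.
(2,1): S=139.5476. Δ = (V_up−V_dn)/(S_up−S_dn) = (32.0407−0.0000)/(186.9938−114.4290) = 0.4415. V = [p*·32.0407 + (1−p*)·0.0000]/1.09 = 15.2628. B = V − Δ·S = -46.3538.
(2,2): S=228.0412. Δ = (V_up−V_dn)/(S_up−S_dn) = (137.4009−32.0407)/(305.5752−186.9938) = 0.8885. V = [p*·137.4009 + (1−p*)·32.0407]/1.09 = 79.5843. B = V − Δ·S = -123.0315.
(1,0): S=104.1400. Δ = (V_up−V_dn)/(S_up−S_dn) = (15.2628−0.0000)/(139.5476−85.3948) = 0.2818. V = [p*·15.2628 + (1−p*)·0.0000]/1.09 = 7.2706. B = V − Δ·S = -22.0810.
(1,1): S=170.1800. Δ = (V_up−V_dn)/(S_up−S_dn) = (79.5843−15.2628)/(228.0412−139.5476) = 0.7268. V = [p*·79.5843 + (1−p*)·15.2628]/1.09 = 44.6427. B = V − Δ·S = -79.0525.
(0,0): S=127.0000. Δ = (V_up−V_dn)/(S_up−S_dn) = (44.6427−7.2706)/(170.1800−104.1400) = 0.5659. V = [p*·44.6427 + (1−p*)·7.2706]/1.09 = 24.4728. B = V − Δ·S = -47.3967.
Self-financing check: at every node Δ·S+B equals the discounted successor values.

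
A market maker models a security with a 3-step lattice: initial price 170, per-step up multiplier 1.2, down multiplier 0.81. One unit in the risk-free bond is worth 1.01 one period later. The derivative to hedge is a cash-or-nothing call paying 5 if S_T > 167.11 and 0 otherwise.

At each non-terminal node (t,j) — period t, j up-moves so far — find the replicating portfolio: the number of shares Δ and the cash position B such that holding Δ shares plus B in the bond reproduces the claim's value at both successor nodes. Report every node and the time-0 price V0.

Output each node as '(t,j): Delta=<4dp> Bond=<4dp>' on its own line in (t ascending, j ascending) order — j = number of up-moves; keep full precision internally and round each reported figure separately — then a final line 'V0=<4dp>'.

The replicating-portfolio and risk-neutral prices coincide; use p* = (1.01−0.81)/(1.2−0.81) = 0.5128 for the latter.
Terminal payoffs: V(3,0)=0.0000, V(3,1)=0.0000, V(3,2)=5.0000, V(3,3)=5.0000
  t=2,j=0: stock 111.5370 → up 133.8444 (V=0.0000), down 90.3450 (V=0.0000). Price 0.0000; hedge Δ=0.0000, bond B=0.0000.
  t=2,j=1: stock 165.2400 → up 198.2880 (V=5.0000), down 133.8444 (V=0.0000). Price 2.5387; hedge Δ=0.0776, bond B=-10.2818.
  t=2,j=2: stock 244.8000 → up 293.7600 (V=5.0000), down 198.2880 (V=5.0000). Price 4.9505; hedge Δ=0.0000, bond B=4.9505.
  t=1,j=0: stock 137.7000 → up 165.2400 (V=2.5387), down 111.5370 (V=0.0000). Price 1.2890; hedge Δ=0.0473, bond B=-5.2205.
  t=1,j=1: stock 204.0000 → up 244.8000 (V=4.9505), down 165.2400 (V=2.5387). Price 3.7381; hedge Δ=0.0303, bond B=-2.4459.
  t=0,j=0: stock 170.0000 → up 204.0000 (V=3.7381), down 137.7000 (V=1.2890). Price 2.5198; hedge Δ=0.0369, bond B=-3.7600.
Each (Δ,B) replicates both successor values, so the strategy is self-financing and V0 is arbitrage-free.

(0,0): Delta=0.0369 Bond=-3.7600
(1,0): Delta=0.0473 Bond=-5.2205
(1,1): Delta=0.0303 Bond=-2.4459
(2,0): Delta=0.0000 Bond=0.0000
(2,1): Delta=0.0776 Bond=-10.2818
(2,2): Delta=0.0000 Bond=4.9505
V0=2.5198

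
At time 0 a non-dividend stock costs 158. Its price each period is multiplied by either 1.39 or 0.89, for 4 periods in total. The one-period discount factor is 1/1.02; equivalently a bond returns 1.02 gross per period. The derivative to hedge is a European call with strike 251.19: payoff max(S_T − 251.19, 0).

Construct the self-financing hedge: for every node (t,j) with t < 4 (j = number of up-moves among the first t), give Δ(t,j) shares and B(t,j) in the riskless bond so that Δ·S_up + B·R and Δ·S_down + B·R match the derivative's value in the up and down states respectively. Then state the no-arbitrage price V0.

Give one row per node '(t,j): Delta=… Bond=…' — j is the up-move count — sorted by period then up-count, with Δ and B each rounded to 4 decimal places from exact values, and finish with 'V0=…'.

No-arbitrage ⇒ martingale measure with p* = (R−d)/(u−d) = 0.2600.
Terminal payoffs: V(4,0)=0.0000, V(4,1)=0.0000, V(4,2)=0.0000, V(4,3)=126.4617, V(4,4)=338.6256
(3,0): S=111.3851. Δ = (V_up−V_dn)/(S_up−S_dn) = (0.0000−0.0000)/(154.8253−99.1327) = 0.0000. V = [p*·0.0000 + (1−p*)·0.0000]/1.02 = 0.0000. B = V − Δ·S = 0.0000.
(3,1): S=173.9610. Δ = (V_up−V_dn)/(S_up−S_dn) = (0.0000−0.0000)/(241.8058−154.8253) = 0.0000. V = [p*·0.0000 + (1−p*)·0.0000]/1.02 = 0.0000. B = V − Δ·S = 0.0000.
(3,2): S=271.6919. Δ = (V_up−V_dn)/(S_up−S_dn) = (126.4617−0.0000)/(377.6517−241.8058) = 0.9309. V = [p*·126.4617 + (1−p*)·0.0000]/1.02 = 32.2353. B = V − Δ·S = -220.6881.
(3,3): S=424.3278. Δ = (V_up−V_dn)/(S_up−S_dn) = (338.6256−126.4617)/(589.8156−377.6517) = 1.0000. V = [p*·338.6256 + (1−p*)·126.4617]/1.02 = 178.0631. B = V − Δ·S = -246.2647.
(2,0): S=125.1518. Δ = (V_up−V_dn)/(S_up−S_dn) = (0.0000−0.0000)/(173.9610−111.3851) = 0.0000. V = [p*·0.0000 + (1−p*)·0.0000]/1.02 = 0.0000. B = V − Δ·S = 0.0000.
(2,1): S=195.4618. Δ = (V_up−V_dn)/(S_up−S_dn) = (32.2353−0.0000)/(271.6919−173.9610) = 0.3298. V = [p*·32.2353 + (1−p*)·0.0000]/1.02 = 8.2169. B = V − Δ·S = -56.2538.
(2,2): S=305.2718. Δ = (V_up−V_dn)/(S_up−S_dn) = (178.0631−32.2353)/(424.3278−271.6919) = 0.9554. V = [p*·178.0631 + (1−p*)·32.2353]/1.02 = 68.7751. B = V − Δ·S = -222.8804.
(1,0): S=140.6200. Δ = (V_up−V_dn)/(S_up−S_dn) = (8.2169−0.0000)/(195.4618−125.1518) = 0.1169. V = [p*·8.2169 + (1−p*)·0.0000]/1.02 = 2.0945. B = V − Δ·S = -14.3392.
(1,1): S=219.6200. Δ = (V_up−V_dn)/(S_up−S_dn) = (68.7751−8.2169)/(305.2718−195.4618) = 0.5515. V = [p*·68.7751 + (1−p*)·8.2169]/1.02 = 23.4921. B = V − Δ·S = -97.6243.
(0,0): S=158.0000. Δ = (V_up−V_dn)/(S_up−S_dn) = (23.4921−2.0945)/(219.6200−140.6200) = 0.2709. V = [p*·23.4921 + (1−p*)·2.0945]/1.02 = 7.5077. B = V − Δ·S = -35.2876.
Root portfolio cost Δ·158+B reproduces V0=7.5077.

(0,0): Delta=0.2709 Bond=-35.2876
(1,0): Delta=0.1169 Bond=-14.3392
(1,1): Delta=0.5515 Bond=-97.6243
(2,0): Delta=0.0000 Bond=0.0000
(2,1): Delta=0.3298 Bond=-56.2538
(2,2): Delta=0.9554 Bond=-222.8804
(3,0): Delta=0.0000 Bond=0.0000
(3,1): Delta=0.0000 Bond=0.0000
(3,2): Delta=0.9309 Bond=-220.6881
(3,3): Delta=1.0000 Bond=-246.2647
V0=7.5077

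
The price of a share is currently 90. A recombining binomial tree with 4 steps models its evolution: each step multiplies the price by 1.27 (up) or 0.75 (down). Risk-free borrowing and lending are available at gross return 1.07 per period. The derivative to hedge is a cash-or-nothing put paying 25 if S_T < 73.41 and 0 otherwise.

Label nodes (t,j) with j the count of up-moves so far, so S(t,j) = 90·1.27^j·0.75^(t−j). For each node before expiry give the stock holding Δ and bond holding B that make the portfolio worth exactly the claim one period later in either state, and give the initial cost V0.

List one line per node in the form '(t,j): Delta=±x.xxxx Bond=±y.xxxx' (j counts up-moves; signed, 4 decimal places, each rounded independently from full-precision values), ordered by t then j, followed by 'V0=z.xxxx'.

Under the risk-neutral measure, an up-move has probability p* = (R−d)/(u−d) = 0.6154 and values discount at R = 1.07.
Payoff layer (t=4): V(4,0)=25.0000, V(4,1)=25.0000, V(4,2)=0.0000, V(4,3)=0.0000, V(4,4)=0.0000
Node (3,0) S=37.9688: V=(p*·25.0000+(1−p*)·25.0000)/1.07=23.3645; Δ=(25.0000−25.0000)/(48.2203−28.4766)=0.0000; B=V−Δ·S=23.3645
Node (3,1) S=64.2938: V=(p*·0.0000+(1−p*)·25.0000)/1.07=8.9863; Δ=(0.0000−25.0000)/(81.6531−48.2203)=-0.7478; B=V−Δ·S=57.0633
Node (3,2) S=108.8708: V=(p*·0.0000+(1−p*)·0.0000)/1.07=0.0000; Δ=(0.0000−0.0000)/(138.2659−81.6531)=0.0000; B=V−Δ·S=0.0000
Node (3,3) S=184.3545: V=(p*·0.0000+(1−p*)·0.0000)/1.07=0.0000; Δ=(0.0000−0.0000)/(234.1302−138.2659)=0.0000; B=V−Δ·S=0.0000
Node (2,0) S=50.6250: V=(p*·8.9863+(1−p*)·23.3645)/1.07=13.5667; Δ=(8.9863−23.3645)/(64.2938−37.9688)=-0.5462; B=V−Δ·S=41.2170
Node (2,1) S=85.7250: V=(p*·0.0000+(1−p*)·8.9863)/1.07=3.2302; Δ=(0.0000−8.9863)/(108.8708−64.2937)=-0.2016; B=V−Δ·S=20.5116
Node (2,2) S=145.1610: V=(p*·0.0000+(1−p*)·0.0000)/1.07=0.0000; Δ=(0.0000−0.0000)/(184.3545−108.8708)=0.0000; B=V−Δ·S=0.0000
Node (1,0) S=67.5000: V=(p*·3.2302+(1−p*)·13.5667)/1.07=6.7344; Δ=(3.2302−13.5667)/(85.7250−50.6250)=-0.2945; B=V−Δ·S=26.6124
Node (1,1) S=114.3000: V=(p*·0.0000+(1−p*)·3.2302)/1.07=1.1611; Δ=(0.0000−3.2302)/(145.1610−85.7250)=-0.0543; B=V−Δ·S=7.3730
Node (0,0) S=90.0000: V=(p*·1.1611+(1−p*)·6.7344)/1.07=3.0885; Δ=(1.1611−6.7344)/(114.3000−67.5000)=-0.1191; B=V−Δ·S=13.8063
The time-0 hedge costs 3.0885, which is the no-arbitrage price.

(0,0): Delta=-0.1191 Bond=13.8063
(1,0): Delta=-0.2945 Bond=26.6124
(1,1): Delta=-0.0543 Bond=7.3730
(2,0): Delta=-0.5462 Bond=41.2170
(2,1): Delta=-0.2016 Bond=20.5116
(2,2): Delta=0.0000 Bond=0.0000
(3,0): Delta=0.0000 Bond=23.3645
(3,1): Delta=-0.7478 Bond=57.0633
(3,2): Delta=0.0000 Bond=0.0000
(3,3): Delta=0.0000 Bond=0.0000
V0=3.0885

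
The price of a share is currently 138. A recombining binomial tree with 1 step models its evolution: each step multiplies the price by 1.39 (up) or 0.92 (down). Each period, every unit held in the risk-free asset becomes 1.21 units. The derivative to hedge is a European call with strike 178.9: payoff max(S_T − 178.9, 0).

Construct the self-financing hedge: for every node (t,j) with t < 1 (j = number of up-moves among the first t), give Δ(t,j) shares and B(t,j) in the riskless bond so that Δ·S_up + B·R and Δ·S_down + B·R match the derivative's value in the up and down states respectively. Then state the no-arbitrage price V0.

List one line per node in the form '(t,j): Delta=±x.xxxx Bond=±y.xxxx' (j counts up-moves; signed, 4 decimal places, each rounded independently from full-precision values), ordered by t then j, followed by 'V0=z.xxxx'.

(0,0): Delta=0.1992 Bond=-20.9010
V0=6.5884

Risk-neutral probability p* = (R−d)/(u−d) = (1.21−0.92)/(1.39−0.92) = 0.6170.
Terminal payoffs: V(1,0)=0.0000, V(1,1)=12.9200
  t=0,j=0: stock 138.0000 → up 191.8200 (V=12.9200), down 126.9600 (V=0.0000). Price 6.5884; hedge Δ=0.1992, bond B=-20.9010.
Each (Δ,B) replicates both successor values, so the strategy is self-financing and V0 is arbitrage-free.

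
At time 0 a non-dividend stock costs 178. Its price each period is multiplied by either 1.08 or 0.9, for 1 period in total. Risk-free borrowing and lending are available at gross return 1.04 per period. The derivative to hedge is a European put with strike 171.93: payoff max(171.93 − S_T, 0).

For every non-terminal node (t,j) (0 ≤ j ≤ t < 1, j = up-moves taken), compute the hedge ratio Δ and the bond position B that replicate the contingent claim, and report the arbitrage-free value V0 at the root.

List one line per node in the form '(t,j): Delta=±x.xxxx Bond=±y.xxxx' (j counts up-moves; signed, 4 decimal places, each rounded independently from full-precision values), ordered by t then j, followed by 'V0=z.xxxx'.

The replicating-portfolio and risk-neutral prices coincide; use p* = (1.04−0.9)/(1.08−0.9) = 0.7778 for the latter.
Terminal payoffs: V(1,0)=11.7300, V(1,1)=0.0000
  t=0,j=0: stock 178.0000 → up 192.2400 (V=0.0000), down 160.2000 (V=11.7300). Price 2.5064; hedge Δ=-0.3661, bond B=67.6731.
The time-0 hedge costs 2.5064, which is the no-arbitrage price.

(0,0): Delta=-0.3661 Bond=67.6731
V0=2.5064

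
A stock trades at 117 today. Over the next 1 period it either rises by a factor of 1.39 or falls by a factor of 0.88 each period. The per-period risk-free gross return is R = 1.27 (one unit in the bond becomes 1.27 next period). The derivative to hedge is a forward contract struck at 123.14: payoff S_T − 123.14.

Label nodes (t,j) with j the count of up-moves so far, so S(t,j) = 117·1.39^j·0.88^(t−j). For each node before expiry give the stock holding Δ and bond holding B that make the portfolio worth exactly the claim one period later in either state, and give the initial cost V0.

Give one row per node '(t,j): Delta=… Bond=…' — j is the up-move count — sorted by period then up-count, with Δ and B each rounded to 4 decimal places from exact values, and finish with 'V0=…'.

No-arbitrage ⇒ martingale measure with p* = (R−d)/(u−d) = 0.7647.
Payoff layer (t=1): V(1,0)=-20.1800, V(1,1)=39.4900
  t=0,j=0: stock 117.0000 → up 162.6300 (V=39.4900), down 102.9600 (V=-20.1800). Price 20.0394; hedge Δ=1.0000, bond B=-96.9606.
Self-financing check: at every node Δ·S+B equals the discounted successor values.

(0,0): Delta=1.0000 Bond=-96.9606
V0=20.0394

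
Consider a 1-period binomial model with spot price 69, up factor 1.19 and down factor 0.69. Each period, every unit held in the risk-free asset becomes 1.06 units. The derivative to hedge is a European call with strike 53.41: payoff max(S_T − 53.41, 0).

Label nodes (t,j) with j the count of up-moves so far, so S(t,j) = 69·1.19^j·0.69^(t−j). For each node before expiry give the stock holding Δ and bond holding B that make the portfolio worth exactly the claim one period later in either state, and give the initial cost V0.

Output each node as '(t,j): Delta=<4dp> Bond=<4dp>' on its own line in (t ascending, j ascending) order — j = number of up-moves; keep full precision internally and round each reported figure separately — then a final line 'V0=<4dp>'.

No-arbitrage ⇒ martingale measure with p* = (R−d)/(u−d) = 0.7400.
Terminal payoffs: V(1,0)=0.0000, V(1,1)=28.7000
Node (0,0) S=69.0000: V=(p*·28.7000+(1−p*)·0.0000)/1.06=20.0358; Δ=(28.7000−0.0000)/(82.1100−47.6100)=0.8319; B=V−Δ·S=-37.3642
Self-financing check: at every node Δ·S+B equals the discounted successor values.

(0,0): Delta=0.8319 Bond=-37.3642
V0=20.0358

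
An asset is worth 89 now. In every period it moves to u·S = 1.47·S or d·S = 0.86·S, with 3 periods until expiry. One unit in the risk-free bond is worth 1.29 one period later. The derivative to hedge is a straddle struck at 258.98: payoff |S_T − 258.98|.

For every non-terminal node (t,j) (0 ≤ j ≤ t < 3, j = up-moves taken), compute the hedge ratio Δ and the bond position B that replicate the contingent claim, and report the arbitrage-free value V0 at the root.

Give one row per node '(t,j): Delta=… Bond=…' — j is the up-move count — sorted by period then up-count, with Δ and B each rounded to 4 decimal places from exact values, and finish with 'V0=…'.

Under the risk-neutral measure, an up-move has probability p* = (R−d)/(u−d) = 0.7049 and values discount at R = 1.29.
Terminal values V(3,·): V(3,0)=202.3710, V(3,1)=162.2181, V(3,2)=93.5847, V(3,3)=23.7305
(2,0): S=65.8244. Δ = (V_up−V_dn)/(S_up−S_dn) = (162.2181−202.3710)/(96.7619−56.6090) = -1.0000. V = [p*·162.2181 + (1−p*)·202.3710]/1.29 = 134.9353. B = V − Δ·S = 200.7597.
(2,1): S=112.5138. Δ = (V_up−V_dn)/(S_up−S_dn) = (93.5847−162.2181)/(165.3953−96.7619) = -1.0000. V = [p*·93.5847 + (1−p*)·162.2181]/1.29 = 88.2459. B = V − Δ·S = 200.7597.
(2,2): S=192.3201. Δ = (V_up−V_dn)/(S_up−S_dn) = (23.7305−93.5847)/(282.7105−165.3953) = -0.5954. V = [p*·23.7305 + (1−p*)·93.5847]/1.29 = 34.3746. B = V − Δ·S = 148.8896.
(1,0): S=76.5400. Δ = (V_up−V_dn)/(S_up−S_dn) = (88.2459−134.9353)/(112.5138−65.8244) = -1.0000. V = [p*·88.2459 + (1−p*)·134.9353]/1.29 = 79.0877. B = V − Δ·S = 155.6277.
(1,1): S=130.8300. Δ = (V_up−V_dn)/(S_up−S_dn) = (34.3746−88.2459)/(192.3201−112.5138) = -0.6750. V = [p*·34.3746 + (1−p*)·88.2459]/1.29 = 38.9698. B = V − Δ·S = 127.2834.
(0,0): S=89.0000. Δ = (V_up−V_dn)/(S_up−S_dn) = (38.9698−79.0877)/(130.8300−76.5400) = -0.7390. V = [p*·38.9698 + (1−p*)·79.0877]/1.29 = 39.3859. B = V − Δ·S = 105.1529.
Self-financing check: at every node Δ·S+B equals the discounted successor values.

(0,0): Delta=-0.7390 Bond=105.1529
(1,0): Delta=-1.0000 Bond=155.6277
(1,1): Delta=-0.6750 Bond=127.2834
(2,0): Delta=-1.0000 Bond=200.7597
(2,1): Delta=-1.0000 Bond=200.7597
(2,2): Delta=-0.5954 Bond=148.8896
V0=39.3859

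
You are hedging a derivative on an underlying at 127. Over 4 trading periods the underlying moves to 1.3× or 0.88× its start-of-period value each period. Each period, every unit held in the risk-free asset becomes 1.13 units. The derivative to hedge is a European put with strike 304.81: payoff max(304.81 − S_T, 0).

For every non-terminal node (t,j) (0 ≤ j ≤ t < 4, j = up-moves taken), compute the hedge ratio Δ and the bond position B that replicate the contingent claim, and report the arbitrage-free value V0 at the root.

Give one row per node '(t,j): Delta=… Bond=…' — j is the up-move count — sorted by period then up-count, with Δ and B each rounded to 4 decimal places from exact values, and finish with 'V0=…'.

Since d<R<u, set p* = (R−d)/(u−d) = 0.5952; price each node as the discounted p*-expectation of its children.
Terminal payoffs: V(4,0)=228.6487, V(4,1)=192.2990, V(4,2)=138.6005, V(4,3)=59.2733, V(4,4)=0.0000
Node (3,0) S=86.5469: V=(p*·192.2990+(1−p*)·228.6487)/1.13=183.1964; Δ=(192.2990−228.6487)/(112.5110−76.1613)=-1.0000; B=V−Δ·S=269.7434
Node (3,1) S=127.8534: V=(p*·138.6005+(1−p*)·192.2990)/1.13=141.8899; Δ=(138.6005−192.2990)/(166.2095−112.5110)=-1.0000; B=V−Δ·S=269.7434
Node (3,2) S=188.8744: V=(p*·59.2733+(1−p*)·138.6005)/1.13=80.8690; Δ=(59.2733−138.6005)/(245.5367−166.2095)=-1.0000; B=V−Δ·S=269.7434
Node (3,3) S=279.0190: V=(p*·0.0000+(1−p*)·59.2733)/1.13=21.2315; Δ=(0.0000−59.2733)/(362.7247−245.5367)=-0.5058; B=V−Δ·S=162.3583
Node (2,0) S=98.3488: V=(p*·141.8899+(1−p*)·183.1964)/1.13=140.3621; Δ=(141.8899−183.1964)/(127.8534−86.5469)=-1.0000; B=V−Δ·S=238.7109
Node (2,1) S=145.2880: V=(p*·80.8690+(1−p*)·141.8899)/1.13=93.4229; Δ=(80.8690−141.8899)/(188.8744−127.8534)=-1.0000; B=V−Δ·S=238.7109
Node (2,2) S=214.6300: V=(p*·21.2315+(1−p*)·80.8690)/1.13=40.1508; Δ=(21.2315−80.8690)/(279.0190−188.8744)=-0.6616; B=V−Δ·S=182.1449
Node (1,0) S=111.7600: V=(p*·93.4229+(1−p*)·140.3621)/1.13=99.4886; Δ=(93.4229−140.3621)/(145.2880−98.3488)=-1.0000; B=V−Δ·S=211.2486
Node (1,1) S=165.1000: V=(p*·40.1508+(1−p*)·93.4229)/1.13=54.6136; Δ=(40.1508−93.4229)/(214.6300−145.2880)=-0.7683; B=V−Δ·S=181.4519
Node (0,0) S=127.0000: V=(p*·54.6136+(1−p*)·99.4886)/1.13=64.4047; Δ=(54.6136−99.4886)/(165.1000−111.7600)=-0.8413; B=V−Δ·S=171.2500
Root portfolio cost Δ·127+B reproduces V0=64.4047.

(0,0): Delta=-0.8413 Bond=171.2500
(1,0): Delta=-1.0000 Bond=211.2486
(1,1): Delta=-0.7683 Bond=181.4519
(2,0): Delta=-1.0000 Bond=238.7109
(2,1): Delta=-1.0000 Bond=238.7109
(2,2): Delta=-0.6616 Bond=182.1449
(3,0): Delta=-1.0000 Bond=269.7434
(3,1): Delta=-1.0000 Bond=269.7434
(3,2): Delta=-1.0000 Bond=269.7434
(3,3): Delta=-0.5058 Bond=162.3583
V0=64.4047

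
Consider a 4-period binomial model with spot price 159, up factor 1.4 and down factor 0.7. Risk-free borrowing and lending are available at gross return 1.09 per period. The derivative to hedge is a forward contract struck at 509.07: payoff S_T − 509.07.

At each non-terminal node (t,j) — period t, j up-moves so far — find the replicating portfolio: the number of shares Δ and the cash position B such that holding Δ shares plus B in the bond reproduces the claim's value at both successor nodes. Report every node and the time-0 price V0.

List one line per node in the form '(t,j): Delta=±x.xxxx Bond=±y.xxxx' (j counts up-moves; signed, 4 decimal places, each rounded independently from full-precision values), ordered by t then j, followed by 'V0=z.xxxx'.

(0,0): Delta=1.0000 Bond=-360.6380
(1,0): Delta=1.0000 Bond=-393.0954
(1,1): Delta=1.0000 Bond=-393.0954
(2,0): Delta=1.0000 Bond=-428.4740
(2,1): Delta=1.0000 Bond=-428.4740
(2,2): Delta=1.0000 Bond=-428.4740
(3,0): Delta=1.0000 Bond=-467.0367
(3,1): Delta=1.0000 Bond=-467.0367
(3,2): Delta=1.0000 Bond=-467.0367
(3,3): Delta=1.0000 Bond=-467.0367
V0=-201.6380

Under the risk-neutral measure, an up-move has probability p* = (R−d)/(u−d) = 0.5571 and values discount at R = 1.09.
At expiry t=4: V(4,0)=-470.8941, V(4,1)=-432.7182, V(4,2)=-356.3664, V(4,3)=-203.6628, V(4,4)=101.7444
(3,0): S=54.5370. Δ = (V_up−V_dn)/(S_up−S_dn) = (-432.7182−-470.8941)/(76.3518−38.1759) = 1.0000. V = [p*·-432.7182 + (1−p*)·-470.8941]/1.09 = -412.4997. B = V − Δ·S = -467.0367.
(3,1): S=109.0740. Δ = (V_up−V_dn)/(S_up−S_dn) = (-356.3664−-432.7182)/(152.7036−76.3518) = 1.0000. V = [p*·-356.3664 + (1−p*)·-432.7182]/1.09 = -357.9627. B = V − Δ·S = -467.0367.
(3,2): S=218.1480. Δ = (V_up−V_dn)/(S_up−S_dn) = (-203.6628−-356.3664)/(305.4072−152.7036) = 1.0000. V = [p*·-203.6628 + (1−p*)·-356.3664]/1.09 = -248.8887. B = V − Δ·S = -467.0367.
(3,3): S=436.2960. Δ = (V_up−V_dn)/(S_up−S_dn) = (101.7444−-203.6628)/(610.8144−305.4072) = 1.0000. V = [p*·101.7444 + (1−p*)·-203.6628]/1.09 = -30.7407. B = V − Δ·S = -467.0367.
(2,0): S=77.9100. Δ = (V_up−V_dn)/(S_up−S_dn) = (-357.9627−-412.4997)/(109.0740−54.5370) = 1.0000. V = [p*·-357.9627 + (1−p*)·-412.4997]/1.09 = -350.5640. B = V − Δ·S = -428.4740.
(2,1): S=155.8200. Δ = (V_up−V_dn)/(S_up−S_dn) = (-248.8887−-357.9627)/(218.1480−109.0740) = 1.0000. V = [p*·-248.8887 + (1−p*)·-357.9627]/1.09 = -272.6540. B = V − Δ·S = -428.4740.
(2,2): S=311.6400. Δ = (V_up−V_dn)/(S_up−S_dn) = (-30.7407−-248.8887)/(436.2960−218.1480) = 1.0000. V = [p*·-30.7407 + (1−p*)·-248.8887]/1.09 = -116.8340. B = V − Δ·S = -428.4740.
(1,0): S=111.3000. Δ = (V_up−V_dn)/(S_up−S_dn) = (-272.6540−-350.5640)/(155.8200−77.9100) = 1.0000. V = [p*·-272.6540 + (1−p*)·-350.5640]/1.09 = -281.7954. B = V − Δ·S = -393.0954.
(1,1): S=222.6000. Δ = (V_up−V_dn)/(S_up−S_dn) = (-116.8340−-272.6540)/(311.6400−155.8200) = 1.0000. V = [p*·-116.8340 + (1−p*)·-272.6540]/1.09 = -170.4954. B = V − Δ·S = -393.0954.
(0,0): S=159.0000. Δ = (V_up−V_dn)/(S_up−S_dn) = (-170.4954−-281.7954)/(222.6000−111.3000) = 1.0000. V = [p*·-170.4954 + (1−p*)·-281.7954]/1.09 = -201.6380. B = V − Δ·S = -360.6380.
The time-0 hedge costs -201.6380, which is the no-arbitrage price.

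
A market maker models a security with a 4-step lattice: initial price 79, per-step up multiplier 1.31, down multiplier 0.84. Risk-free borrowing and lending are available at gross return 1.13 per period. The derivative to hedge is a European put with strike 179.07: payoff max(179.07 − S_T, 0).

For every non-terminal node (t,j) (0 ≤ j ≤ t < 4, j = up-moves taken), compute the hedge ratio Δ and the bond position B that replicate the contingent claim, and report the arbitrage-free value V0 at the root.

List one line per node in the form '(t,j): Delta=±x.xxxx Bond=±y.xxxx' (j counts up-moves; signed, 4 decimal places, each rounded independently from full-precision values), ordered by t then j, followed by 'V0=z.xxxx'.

(0,0): Delta=-0.7650 Bond=96.0292
(1,0): Delta=-1.0000 Bond=124.1045
(1,1): Delta=-0.6715 Bond=98.8354
(2,0): Delta=-1.0000 Bond=140.2381
(2,1): Delta=-1.0000 Bond=140.2381
(2,2): Delta=-0.5408 Bond=93.9608
(3,0): Delta=-1.0000 Bond=158.4690
(3,1): Delta=-1.0000 Bond=158.4690
(3,2): Delta=-1.0000 Bond=158.4690
(3,3): Delta=-0.3580 Bond=73.7179
V0=35.5905

Risk-neutral probability p* = (R−d)/(u−d) = (1.13−0.84)/(1.31−0.84) = 0.6170.
At expiry t=4: V(4,0)=139.7382, V(4,1)=117.7311, V(4,2)=83.4105, V(4,3)=29.8867, V(4,4)=0.0000
  t=3,j=0: stock 46.8236 → up 61.3389 (V=117.7311), down 39.3318 (V=139.7382). Price 111.6454; hedge Δ=-1.0000, bond B=158.4690.
  t=3,j=1: stock 73.0225 → up 95.6595 (V=83.4105), down 61.3389 (V=117.7311). Price 85.4465; hedge Δ=-1.0000, bond B=158.4690.
  t=3,j=2: stock 113.8804 → up 149.1833 (V=29.8867), down 95.6595 (V=83.4105). Price 44.5886; hedge Δ=-1.0000, bond B=158.4690.
  t=3,j=3: stock 177.5992 → up 232.6549 (V=0.0000), down 149.1833 (V=29.8867). Price 10.1292; hedge Δ=-0.3580, bond B=73.7179.
  t=2,j=0: stock 55.7424 → up 73.0225 (V=85.4465), down 46.8236 (V=111.6454). Price 84.4957; hedge Δ=-1.0000, bond B=140.2381.
  t=2,j=1: stock 86.9316 → up 113.8804 (V=44.5886), down 73.0225 (V=85.4465). Price 53.3065; hedge Δ=-1.0000, bond B=140.2381.
  t=2,j=2: stock 135.5719 → up 177.5992 (V=10.1292), down 113.8804 (V=44.5886). Price 20.6428; hedge Δ=-0.5408, bond B=93.9608.
  t=1,j=0: stock 66.3600 → up 86.9316 (V=53.3065), down 55.7424 (V=84.4957). Price 57.7445; hedge Δ=-1.0000, bond B=124.1045.
  t=1,j=1: stock 103.4900 → up 135.5719 (V=20.6428), down 86.9316 (V=53.3065). Price 29.3383; hedge Δ=-0.6715, bond B=98.8354.
  t=0,j=0: stock 79.0000 → up 103.4900 (V=29.3383), down 66.3600 (V=57.7445). Price 35.5905; hedge Δ=-0.7650, bond B=96.0292.
Check: Δ(0,0)·S0 + B(0,0) = 35.5905 = V0.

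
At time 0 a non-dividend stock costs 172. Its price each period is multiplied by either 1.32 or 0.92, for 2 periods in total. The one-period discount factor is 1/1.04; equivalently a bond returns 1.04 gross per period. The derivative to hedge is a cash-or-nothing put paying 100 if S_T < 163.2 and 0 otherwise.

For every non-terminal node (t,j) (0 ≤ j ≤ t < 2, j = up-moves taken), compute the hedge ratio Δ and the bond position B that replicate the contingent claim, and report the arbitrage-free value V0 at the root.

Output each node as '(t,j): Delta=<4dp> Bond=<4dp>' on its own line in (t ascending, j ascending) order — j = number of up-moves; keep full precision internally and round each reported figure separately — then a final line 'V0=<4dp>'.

The replicating-portfolio and risk-neutral prices coincide; use p* = (1.04−0.92)/(1.32−0.92) = 0.3000 for the latter.
Terminal payoffs: V(2,0)=100.0000, V(2,1)=0.0000, V(2,2)=0.0000
Node (1,0) S=158.2400: V=(p*·0.0000+(1−p*)·100.0000)/1.04=67.3077; Δ=(0.0000−100.0000)/(208.8768−145.5808)=-1.5799; B=V−Δ·S=317.3077
Node (1,1) S=227.0400: V=(p*·0.0000+(1−p*)·0.0000)/1.04=0.0000; Δ=(0.0000−0.0000)/(299.6928−208.8768)=0.0000; B=V−Δ·S=0.0000
Node (0,0) S=172.0000: V=(p*·0.0000+(1−p*)·67.3077)/1.04=45.3033; Δ=(0.0000−67.3077)/(227.0400−158.2400)=-0.9783; B=V−Δ·S=213.5725
The time-0 hedge costs 45.3033, which is the no-arbitrage price.

(0,0): Delta=-0.9783 Bond=213.5725
(1,0): Delta=-1.5799 Bond=317.3077
(1,1): Delta=0.0000 Bond=0.0000
V0=45.3033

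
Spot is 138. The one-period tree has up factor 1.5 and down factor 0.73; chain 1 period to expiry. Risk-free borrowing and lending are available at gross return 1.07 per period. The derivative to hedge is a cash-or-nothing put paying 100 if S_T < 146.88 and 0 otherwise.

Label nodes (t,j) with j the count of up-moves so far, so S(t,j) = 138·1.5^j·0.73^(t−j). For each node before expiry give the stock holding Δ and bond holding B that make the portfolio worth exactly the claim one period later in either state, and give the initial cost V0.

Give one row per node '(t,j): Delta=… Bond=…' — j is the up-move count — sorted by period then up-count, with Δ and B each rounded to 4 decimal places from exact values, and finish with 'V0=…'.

(0,0): Delta=-0.9411 Bond=182.0609
V0=52.1908

No-arbitrage ⇒ martingale measure with p* = (R−d)/(u−d) = 0.4416.
Terminal payoffs: V(1,0)=100.0000, V(1,1)=0.0000
(0,0): S=138.0000. Δ = (V_up−V_dn)/(S_up−S_dn) = (0.0000−100.0000)/(207.0000−100.7400) = -0.9411. V = [p*·0.0000 + (1−p*)·100.0000]/1.07 = 52.1908. B = V − Δ·S = 182.0609.
Each (Δ,B) replicates both successor values, so the strategy is self-financing and V0 is arbitrage-free.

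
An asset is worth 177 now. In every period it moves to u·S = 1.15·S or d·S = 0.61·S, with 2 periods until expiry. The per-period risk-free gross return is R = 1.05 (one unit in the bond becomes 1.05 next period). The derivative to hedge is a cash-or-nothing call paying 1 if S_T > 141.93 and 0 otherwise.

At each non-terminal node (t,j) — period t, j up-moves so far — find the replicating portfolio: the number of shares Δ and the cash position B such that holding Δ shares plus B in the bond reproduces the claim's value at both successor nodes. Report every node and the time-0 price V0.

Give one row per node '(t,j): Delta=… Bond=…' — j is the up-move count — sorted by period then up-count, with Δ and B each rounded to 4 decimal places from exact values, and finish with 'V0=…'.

Risk-neutral probability p* = (R−d)/(u−d) = (1.05−0.61)/(1.15−0.61) = 0.8148.
Terminal values V(2,·): V(2,0)=0.0000, V(2,1)=0.0000, V(2,2)=1.0000
  t=1,j=0: stock 107.9700 → up 124.1655 (V=0.0000), down 65.8617 (V=0.0000). Price 0.0000; hedge Δ=0.0000, bond B=0.0000.
  t=1,j=1: stock 203.5500 → up 234.0825 (V=1.0000), down 124.1655 (V=0.0000). Price 0.7760; hedge Δ=0.0091, bond B=-1.0758.
  t=0,j=0: stock 177.0000 → up 203.5500 (V=0.7760), down 107.9700 (V=0.0000). Price 0.6022; hedge Δ=0.0081, bond B=-0.8349.
The time-0 hedge costs 0.6022, which is the no-arbitrage price.

(0,0): Delta=0.0081 Bond=-0.8349
(1,0): Delta=0.0000 Bond=0.0000
(1,1): Delta=0.0091 Bond=-1.0758
V0=0.6022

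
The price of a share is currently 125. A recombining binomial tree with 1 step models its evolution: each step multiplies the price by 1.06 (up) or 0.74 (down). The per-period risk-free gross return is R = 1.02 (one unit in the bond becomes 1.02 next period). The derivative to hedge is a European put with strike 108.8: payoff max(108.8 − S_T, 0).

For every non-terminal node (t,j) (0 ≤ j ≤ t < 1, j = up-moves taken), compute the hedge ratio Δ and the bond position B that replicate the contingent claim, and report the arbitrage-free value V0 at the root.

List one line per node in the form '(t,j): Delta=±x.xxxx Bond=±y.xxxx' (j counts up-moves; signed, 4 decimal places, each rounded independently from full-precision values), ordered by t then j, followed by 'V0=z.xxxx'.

Since d<R<u, set p* = (R−d)/(u−d) = 0.8750; price each node as the discounted p*-expectation of its children.
Terminal payoffs: V(1,0)=16.3000, V(1,1)=0.0000
  t=0,j=0: stock 125.0000 → up 132.5000 (V=0.0000), down 92.5000 (V=16.3000). Price 1.9975; hedge Δ=-0.4075, bond B=52.9350.
Each (Δ,B) replicates both successor values, so the strategy is self-financing and V0 is arbitrage-free.

(0,0): Delta=-0.4075 Bond=52.9350
V0=1.9975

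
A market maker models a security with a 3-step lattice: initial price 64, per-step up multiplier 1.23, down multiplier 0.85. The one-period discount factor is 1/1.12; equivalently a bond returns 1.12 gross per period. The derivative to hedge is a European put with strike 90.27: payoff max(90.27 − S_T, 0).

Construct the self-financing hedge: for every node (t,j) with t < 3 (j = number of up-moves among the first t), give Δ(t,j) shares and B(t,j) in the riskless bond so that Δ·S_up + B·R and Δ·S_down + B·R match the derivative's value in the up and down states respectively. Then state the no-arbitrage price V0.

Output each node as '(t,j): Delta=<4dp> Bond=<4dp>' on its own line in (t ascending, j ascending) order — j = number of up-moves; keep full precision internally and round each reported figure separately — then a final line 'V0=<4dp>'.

Risk-neutral probability p* = (R−d)/(u−d) = (1.12−0.85)/(1.23−0.85) = 0.7105.
Terminal values V(3,·): V(3,0)=50.9660, V(3,1)=33.3948, V(3,2)=7.9682, V(3,3)=0.0000
(2,0): S=46.2400. Δ = (V_up−V_dn)/(S_up−S_dn) = (33.3948−50.9660)/(56.8752−39.3040) = -1.0000. V = [p*·33.3948 + (1−p*)·50.9660]/1.12 = 34.3582. B = V − Δ·S = 80.5982.
(2,1): S=66.9120. Δ = (V_up−V_dn)/(S_up−S_dn) = (7.9682−33.3948)/(82.3018−56.8752) = -1.0000. V = [p*·7.9682 + (1−p*)·33.3948]/1.12 = 13.6862. B = V − Δ·S = 80.5982.
(2,2): S=96.8256. Δ = (V_up−V_dn)/(S_up−S_dn) = (0.0000−7.9682)/(119.0955−82.3018) = -0.2166. V = [p*·0.0000 + (1−p*)·7.9682]/1.12 = 2.0595. B = V − Δ·S = 23.0285.
(1,0): S=54.4000. Δ = (V_up−V_dn)/(S_up−S_dn) = (13.6862−34.3582)/(66.9120−46.2400) = -1.0000. V = [p*·13.6862 + (1−p*)·34.3582]/1.12 = 17.5627. B = V − Δ·S = 71.9627.
(1,1): S=78.7200. Δ = (V_up−V_dn)/(S_up−S_dn) = (2.0595−13.6862)/(96.8256−66.9120) = -0.3887. V = [p*·2.0595 + (1−p*)·13.6862]/1.12 = 4.8438. B = V − Δ·S = 35.4406.
(0,0): S=64.0000. Δ = (V_up−V_dn)/(S_up−S_dn) = (4.8438−17.5627)/(78.7200−54.4000) = -0.5230. V = [p*·4.8438 + (1−p*)·17.5627]/1.12 = 7.6122. B = V − Δ·S = 41.0828.
Each (Δ,B) replicates both successor values, so the strategy is self-financing and V0 is arbitrage-free.

(0,0): Delta=-0.5230 Bond=41.0828
(1,0): Delta=-1.0000 Bond=71.9627
(1,1): Delta=-0.3887 Bond=35.4406
(2,0): Delta=-1.0000 Bond=80.5982
(2,1): Delta=-1.0000 Bond=80.5982
(2,2): Delta=-0.2166 Bond=23.0285
V0=7.6122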